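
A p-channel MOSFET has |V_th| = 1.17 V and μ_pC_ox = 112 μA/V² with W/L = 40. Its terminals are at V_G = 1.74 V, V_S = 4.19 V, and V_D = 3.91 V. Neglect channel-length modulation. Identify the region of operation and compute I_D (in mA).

V_SG = V_S − V_G = 4.19 − 1.74 = 2.45 V; V_SD = V_S − V_D = 4.19 − 3.91 = 0.28 V.
k_p = μ_pC_ox · (W/L) = 4.48 mA/V².
V_ov = V_SG − |V_th| = 2.45 − 1.17 = 1.28 V.
Since V_SD = 0.28 V < V_ov = 1.28 V, the device is in the triode region.
I_D = k_p [V_ov · V_SD − ½ V_SD²] = 4.48 × [1.28 × 0.28 − 0.5 × 0.28²] = 1.43 mA.

Triode; I_D = 1.43 mA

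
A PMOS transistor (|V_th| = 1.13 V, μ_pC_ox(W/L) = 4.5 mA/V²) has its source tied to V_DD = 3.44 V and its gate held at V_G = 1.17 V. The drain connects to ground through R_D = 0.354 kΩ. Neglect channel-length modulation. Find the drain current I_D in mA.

I_D = 2.92 mA

V_SG = V_DD − V_G = 3.44 − 1.17 = 2.27 V, so V_ov = 2.27 − 1.13 = 1.14 V.
Assume saturation: I_D = ½ k_p V_ov² = 0.5 × 4.5 × 1.14² = 2.92 mA, giving V_SD = V_DD − I_D R_D = 3.44 − 2.92 × 0.354 = 2.4 V.
V_SD = 2.4 V ≥ V_ov = 1.14 V, confirming saturation.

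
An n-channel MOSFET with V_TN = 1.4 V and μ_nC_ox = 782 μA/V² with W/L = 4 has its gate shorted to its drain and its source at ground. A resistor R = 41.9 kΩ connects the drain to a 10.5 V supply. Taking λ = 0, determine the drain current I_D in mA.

I_D = 0.208 mA

With gate tied to drain, V_GS = V_DS ≥ V_GS − V_TN, so the device is in saturation.
k_n = μ_nC_ox · (W/L) = 3.128 mA/V².
KCL at the drain: ½ k_n (V_GS − V_TN)² = (V_DD − V_GS)/R.
Let x = V_GS − 1.4. Then 65.5 x² + x − 9.1 = 0, giving x = 0.365 V (positive root), so V_GS = 1.77 V.
I_D = (V_DD − V_GS)/R = (10.5 − 1.77) / 41.9 = 0.208 mA.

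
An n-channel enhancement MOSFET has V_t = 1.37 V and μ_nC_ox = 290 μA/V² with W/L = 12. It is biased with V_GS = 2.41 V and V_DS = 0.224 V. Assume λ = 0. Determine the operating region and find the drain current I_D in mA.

k_n = μ_nC_ox · (W/L) = 3.48 mA/V².
V_ov = V_GS − V_t = 2.41 − 1.37 = 1.04 V.
Since V_DS = 0.224 V < V_ov = 1.04 V, the device is in the triode region.
I_D = k_n [V_ov · V_DS − ½ V_DS²] = 3.48 × [1.04 × 0.224 − 0.5 × 0.224²] = 0.723 mA.

Triode; I_D = 0.723 mA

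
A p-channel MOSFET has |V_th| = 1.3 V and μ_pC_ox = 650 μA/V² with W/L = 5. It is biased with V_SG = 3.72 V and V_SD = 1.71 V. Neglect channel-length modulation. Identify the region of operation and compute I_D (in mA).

Triode; I_D = 8.70 mA

k_p = μ_pC_ox · (W/L) = 3.25 mA/V².
V_ov = V_SG − |V_th| = 3.72 − 1.3 = 2.42 V.
Since V_SD = 1.71 V < V_ov = 2.42 V, the device is in the triode region.
I_D = k_p [V_ov · V_SD − ½ V_SD²] = 3.25 × [2.42 × 1.71 − 0.5 × 1.71²] = 8.7 mA.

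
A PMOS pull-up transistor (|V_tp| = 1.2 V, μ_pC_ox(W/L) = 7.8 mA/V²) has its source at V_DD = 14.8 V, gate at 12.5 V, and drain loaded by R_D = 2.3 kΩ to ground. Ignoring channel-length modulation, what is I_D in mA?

I_D = 4.72 mA

V_SG = V_DD − V_G = 14.8 − 12.5 = 2.3 V, so V_ov = 2.3 − 1.2 = 1.1 V.
Assume saturation: I_D = ½ k_p V_ov² = 0.5 × 7.8 × 1.1² = 4.72 mA, giving V_SD = V_DD − I_D R_D = 14.8 − 4.72 × 2.3 = 3.95 V.
V_SD = 3.95 V ≥ V_ov = 1.1 V, confirming saturation.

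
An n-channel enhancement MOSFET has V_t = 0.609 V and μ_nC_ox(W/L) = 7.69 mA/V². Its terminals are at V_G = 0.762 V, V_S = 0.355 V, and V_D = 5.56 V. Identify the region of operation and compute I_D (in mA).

Cutoff; I_D = 0 mA

V_GS = V_G − V_S = 0.762 − 0.355 = 0.407 V; V_DS = V_D − V_S = 5.56 − 0.355 = 5.21 V.
V_GS = 0.407 V < V_t = 0.609 V, so the transistor is in cutoff.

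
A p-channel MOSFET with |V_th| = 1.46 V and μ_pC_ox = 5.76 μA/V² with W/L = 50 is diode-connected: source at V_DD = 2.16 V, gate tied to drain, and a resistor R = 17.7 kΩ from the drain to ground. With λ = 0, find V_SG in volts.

With gate tied to drain, V_SG = V_SD ≥ V_SG − |V_th|, so the device is in saturation.
k_p = μ_pC_ox · (W/L) = 0.288 mA/V².
KCL at the drain: ½ k_p (V_SG − |V_th|)² = (V_DD − V_SG)/R.
Let x = V_SG − 1.46. Then 2.55 x² + x − 0.7 = 0, giving x = 0.363 V (positive root), so V_SG = 1.82 V.
I_D = (V_DD − V_SG)/R = (2.16 − 1.82) / 17.7 = 0.019 mA.

V_SG = 1.82 V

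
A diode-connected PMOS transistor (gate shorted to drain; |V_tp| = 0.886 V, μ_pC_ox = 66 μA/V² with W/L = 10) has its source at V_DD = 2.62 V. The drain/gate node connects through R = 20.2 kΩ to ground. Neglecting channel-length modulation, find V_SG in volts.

V_SG = 1.33 V

With gate tied to drain, V_SG = V_SD ≥ V_SG − |V_tp|, so the device is in saturation.
k_p = μ_pC_ox · (W/L) = 0.66 mA/V².
KCL at the drain: ½ k_p (V_SG − |V_tp|)² = (V_DD − V_SG)/R.
Let x = V_SG − 0.886. Then 6.67 x² + x − 1.734 = 0, giving x = 0.441 V (positive root), so V_SG = 1.33 V.
I_D = (V_DD − V_SG)/R = (2.62 − 1.33) / 20.2 = 0.064 mA.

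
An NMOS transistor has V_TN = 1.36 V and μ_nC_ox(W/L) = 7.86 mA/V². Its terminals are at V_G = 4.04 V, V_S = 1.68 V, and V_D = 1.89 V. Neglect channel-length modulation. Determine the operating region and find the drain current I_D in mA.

Triode; I_D = 1.48 mA

V_GS = V_G − V_S = 4.04 − 1.68 = 2.36 V; V_DS = V_D − V_S = 1.89 − 1.68 = 0.21 V.
V_ov = V_GS − V_TN = 2.36 − 1.36 = 1 V.
Since V_DS = 0.21 V < V_ov = 1 V, the device is in the triode region.
I_D = k_n [V_ov · V_DS − ½ V_DS²] = 7.86 × [1 × 0.21 − 0.5 × 0.21²] = 1.48 mA.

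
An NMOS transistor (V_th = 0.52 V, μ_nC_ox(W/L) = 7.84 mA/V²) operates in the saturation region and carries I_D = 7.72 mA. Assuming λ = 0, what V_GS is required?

V_GS = 1.92 V

In saturation I_D = ½ k_n (V_GS − V_th)², so V_GS − V_th = √(2 I_D / k_n) = √(2 × 7.72 / 7.84) = 1.4 V.
V_GS = 0.52 + 1.4 = 1.92 V.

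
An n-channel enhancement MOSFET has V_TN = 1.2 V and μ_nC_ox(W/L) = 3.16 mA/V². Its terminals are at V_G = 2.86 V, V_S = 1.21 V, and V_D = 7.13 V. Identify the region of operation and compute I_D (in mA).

Saturation; I_D = 0.320 mA

V_GS = V_G − V_S = 2.86 − 1.21 = 1.65 V; V_DS = V_D − V_S = 7.13 − 1.21 = 5.92 V.
V_ov = V_GS − V_TN = 1.65 − 1.2 = 0.45 V.
Since V_DS = 5.92 V ≥ V_ov = 0.45 V, the device is in saturation.
I_D = ½ k_n V_ov² = 0.5 × 3.16 × 0.45² = 0.32 mA.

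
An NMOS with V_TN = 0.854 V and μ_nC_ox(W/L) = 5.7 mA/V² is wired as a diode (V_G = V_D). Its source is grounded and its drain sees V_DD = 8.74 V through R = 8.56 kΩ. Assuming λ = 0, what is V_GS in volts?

V_GS = 1.40 V

With gate tied to drain, V_GS = V_DS ≥ V_GS − V_TN, so the device is in saturation.
KCL at the drain: ½ k_n (V_GS − V_TN)² = (V_DD − V_GS)/R.
Let x = V_GS − 0.854. Then 24.4 x² + x − 7.886 = 0, giving x = 0.548 V (positive root), so V_GS = 1.4 V.
I_D = (V_DD − V_GS)/R = (8.74 − 1.4) / 8.56 = 0.857 mA.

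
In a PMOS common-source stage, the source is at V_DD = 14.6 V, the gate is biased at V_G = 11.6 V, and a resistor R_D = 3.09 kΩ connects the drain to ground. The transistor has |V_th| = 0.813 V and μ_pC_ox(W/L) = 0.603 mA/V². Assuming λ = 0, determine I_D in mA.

V_SG = V_DD − V_G = 14.6 − 11.6 = 3 V, so V_ov = 3 − 0.813 = 2.19 V.
Assume saturation: I_D = ½ k_p V_ov² = 0.5 × 0.603 × 2.19² = 1.44 mA, giving V_SD = V_DD − I_D R_D = 14.6 − 1.44 × 3.09 = 10.1 V.
V_SD = 10.1 V ≥ V_ov = 2.19 V, confirming saturation.

I_D = 1.44 mA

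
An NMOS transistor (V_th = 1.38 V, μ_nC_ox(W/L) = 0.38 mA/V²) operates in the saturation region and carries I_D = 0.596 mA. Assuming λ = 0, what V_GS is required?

In saturation I_D = ½ k_n (V_GS − V_th)², so V_GS − V_th = √(2 I_D / k_n) = √(2 × 0.596 / 0.38) = 1.77 V.
V_GS = 1.38 + 1.77 = 3.15 V.

V_GS = 3.15 V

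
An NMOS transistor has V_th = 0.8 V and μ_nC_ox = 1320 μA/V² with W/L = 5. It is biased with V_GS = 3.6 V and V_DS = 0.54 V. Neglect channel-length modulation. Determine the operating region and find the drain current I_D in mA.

k_n = μ_nC_ox · (W/L) = 6.6 mA/V².
V_ov = V_GS − V_th = 3.6 − 0.8 = 2.8 V.
Since V_DS = 0.54 V < V_ov = 2.8 V, the device is in the triode region.
I_D = k_n [V_ov · V_DS − ½ V_DS²] = 6.6 × [2.8 × 0.54 − 0.5 × 0.54²] = 9.02 mA.

Triode; I_D = 9.02 mA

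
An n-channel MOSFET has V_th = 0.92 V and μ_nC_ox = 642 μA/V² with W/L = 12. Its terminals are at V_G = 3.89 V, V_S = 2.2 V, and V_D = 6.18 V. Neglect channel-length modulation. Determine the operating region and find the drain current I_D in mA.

Saturation; I_D = 2.28 mA

V_GS = V_G − V_S = 3.89 − 2.2 = 1.69 V; V_DS = V_D − V_S = 6.18 − 2.2 = 3.98 V.
k_n = μ_nC_ox · (W/L) = 7.704 mA/V².
V_ov = V_GS − V_th = 1.69 − 0.92 = 0.77 V.
Since V_DS = 3.98 V ≥ V_ov = 0.77 V, the device is in saturation.
I_D = ½ k_n V_ov² = 0.5 × 7.704 × 0.77² = 2.28 mA.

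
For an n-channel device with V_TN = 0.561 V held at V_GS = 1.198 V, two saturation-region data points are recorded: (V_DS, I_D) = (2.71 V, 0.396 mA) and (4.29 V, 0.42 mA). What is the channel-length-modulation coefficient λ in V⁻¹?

With V_GS fixed, I_D ∝ (1 + λ V_DS) in saturation, so I_D2/I_D1 = (1 + λ V_DS2)/(1 + λ V_DS1).
0.42/0.396 = 1.061 = (1 + 4.29 λ)/(1 + 2.71 λ).
Solving: λ (I_D1 V_DS2 − I_D2 V_DS1) = I_D2 − I_D1, so λ = (0.42 − 0.396) / (0.396 × 4.29 − 0.42 × 2.71) = 0.024 / 0.561 = 0.0428 V⁻¹.

λ = 0.0428 V⁻¹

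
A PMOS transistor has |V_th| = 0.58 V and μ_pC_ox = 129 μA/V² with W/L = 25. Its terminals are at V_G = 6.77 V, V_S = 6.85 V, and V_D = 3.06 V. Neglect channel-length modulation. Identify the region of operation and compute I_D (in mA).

V_SG = V_S − V_G = 6.85 − 6.77 = 0.08 V; V_SD = V_S − V_D = 6.85 − 3.06 = 3.79 V.
V_SG = 0.08 V < |V_th| = 0.58 V, so the transistor is in cutoff.

Cutoff; I_D = 0 mA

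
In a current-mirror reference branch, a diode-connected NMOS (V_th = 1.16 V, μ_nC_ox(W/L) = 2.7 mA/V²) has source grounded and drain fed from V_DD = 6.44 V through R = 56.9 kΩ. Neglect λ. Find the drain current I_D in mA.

With gate tied to drain, V_GS = V_DS ≥ V_GS − V_th, so the device is in saturation.
KCL at the drain: ½ k_n (V_GS − V_th)² = (V_DD − V_GS)/R.
Let x = V_GS − 1.16. Then 76.8 x² + x − 5.28 = 0, giving x = 0.256 V (positive root), so V_GS = 1.42 V.
I_D = (V_DD − V_GS)/R = (6.44 − 1.42) / 56.9 = 0.0883 mA.

I_D = 0.0883 mA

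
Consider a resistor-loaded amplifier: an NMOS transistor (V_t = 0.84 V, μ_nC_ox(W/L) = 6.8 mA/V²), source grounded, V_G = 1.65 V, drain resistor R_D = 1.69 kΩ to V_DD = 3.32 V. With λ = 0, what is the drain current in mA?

V_GS = V_G = 1.65 V, so V_ov = 1.65 − 0.84 = 0.81 V.
Assume saturation: I_D = ½ k_n V_ov² = 0.5 × 6.8 × 0.81² = 2.23 mA, giving V_DS = V_DD − I_D R_D = 3.32 − 2.23 × 1.69 = -0.45 V.
But -0.45 V < V_ov = 0.81 V, so the device is actually in triode.
In triode I_D = k_n[V_ov V_DS − ½ V_DS²] and I_D = (V_DD − V_DS)/R_D. Equating: 5.75 V_DS² − 10.31 V_DS + 3.32 = 0, giving V_DS = 0.421 V (the root below V_ov).
I_D = (3.32 − 0.421) / 1.69 = 1.72 mA.

I_D = 1.72 mA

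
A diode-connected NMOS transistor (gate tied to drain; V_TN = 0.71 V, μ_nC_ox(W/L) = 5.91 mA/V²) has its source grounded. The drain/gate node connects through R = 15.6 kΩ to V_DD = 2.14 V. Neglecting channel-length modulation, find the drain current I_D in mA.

I_D = 0.0811 mA

With gate tied to drain, V_GS = V_DS ≥ V_GS − V_TN, so the device is in saturation.
KCL at the drain: ½ k_n (V_GS − V_TN)² = (V_DD − V_GS)/R.
Let x = V_GS − 0.71. Then 46.1 x² + x − 1.43 = 0, giving x = 0.166 V (positive root), so V_GS = 0.876 V.
I_D = (V_DD − V_GS)/R = (2.14 − 0.876) / 15.6 = 0.0811 mA.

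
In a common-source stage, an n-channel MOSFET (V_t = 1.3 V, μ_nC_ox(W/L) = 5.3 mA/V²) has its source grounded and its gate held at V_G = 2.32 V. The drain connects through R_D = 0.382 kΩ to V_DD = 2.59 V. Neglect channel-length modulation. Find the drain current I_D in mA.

I_D = 2.76 mA

V_GS = V_G = 2.32 V, so V_ov = 2.32 − 1.3 = 1.02 V.
Assume saturation: I_D = ½ k_n V_ov² = 0.5 × 5.3 × 1.02² = 2.76 mA, giving V_DS = V_DD − I_D R_D = 2.59 − 2.76 × 0.382 = 1.54 V.
V_DS = 1.54 V ≥ V_ov = 1.02 V, confirming saturation.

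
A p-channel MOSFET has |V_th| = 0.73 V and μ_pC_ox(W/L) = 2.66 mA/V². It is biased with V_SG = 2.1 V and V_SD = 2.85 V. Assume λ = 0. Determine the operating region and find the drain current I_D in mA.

V_ov = V_SG − |V_th| = 2.1 − 0.73 = 1.37 V.
Since V_SD = 2.85 V ≥ V_ov = 1.37 V, the device is in saturation.
I_D = ½ k_p V_ov² = 0.5 × 2.66 × 1.37² = 2.5 mA.

Saturation; I_D = 2.50 mA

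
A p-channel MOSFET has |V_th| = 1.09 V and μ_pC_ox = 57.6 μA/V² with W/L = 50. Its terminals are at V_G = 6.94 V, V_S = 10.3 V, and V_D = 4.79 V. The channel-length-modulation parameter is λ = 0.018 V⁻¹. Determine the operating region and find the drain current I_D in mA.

V_SG = V_S − V_G = 10.3 − 6.94 = 3.36 V; V_SD = V_S − V_D = 10.3 − 4.79 = 5.51 V.
k_p = μ_pC_ox · (W/L) = 2.88 mA/V².
V_ov = V_SG − |V_th| = 3.36 − 1.09 = 2.27 V.
Since V_SD = 5.51 V ≥ V_ov = 2.27 V, the device is in saturation.
I_D = ½ k_p V_ov² (1 + λ V_SD) = 0.5 × 2.88 × 2.27² × (1 + 0.018 × 5.51) = 8.16 mA.

Saturation; I_D = 8.16 mA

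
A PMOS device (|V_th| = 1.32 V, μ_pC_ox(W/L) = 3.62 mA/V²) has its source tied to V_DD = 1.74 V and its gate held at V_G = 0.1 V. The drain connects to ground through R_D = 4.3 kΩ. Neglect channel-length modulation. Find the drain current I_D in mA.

I_D = 0.185 mA

V_SG = V_DD − V_G = 1.74 − 0.1 = 1.64 V, so V_ov = 1.64 − 1.32 = 0.32 V.
Assume saturation: I_D = ½ k_p V_ov² = 0.5 × 3.62 × 0.32² = 0.185 mA, giving V_SD = V_DD − I_D R_D = 1.74 − 0.185 × 4.3 = 0.943 V.
V_SD = 0.943 V ≥ V_ov = 0.32 V, confirming saturation.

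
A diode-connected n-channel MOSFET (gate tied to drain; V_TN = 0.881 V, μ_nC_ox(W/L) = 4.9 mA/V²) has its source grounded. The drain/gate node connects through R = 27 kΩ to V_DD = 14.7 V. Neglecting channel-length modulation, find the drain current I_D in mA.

I_D = 0.495 mA

With gate tied to drain, V_GS = V_DS ≥ V_GS − V_TN, so the device is in saturation.
KCL at the drain: ½ k_n (V_GS − V_TN)² = (V_DD − V_GS)/R.
Let x = V_GS − 0.881. Then 66.2 x² + x − 13.82 = 0, giving x = 0.45 V (positive root), so V_GS = 1.33 V.
I_D = (V_DD − V_GS)/R = (14.7 − 1.33) / 27 = 0.495 mA.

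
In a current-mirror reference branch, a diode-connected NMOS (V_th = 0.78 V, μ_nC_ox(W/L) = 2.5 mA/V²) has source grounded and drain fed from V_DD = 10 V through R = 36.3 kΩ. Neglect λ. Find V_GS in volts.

V_GS = 1.22 V

With gate tied to drain, V_GS = V_DS ≥ V_GS − V_th, so the device is in saturation.
KCL at the drain: ½ k_n (V_GS − V_th)² = (V_DD − V_GS)/R.
Let x = V_GS − 0.78. Then 45.4 x² + x − 9.22 = 0, giving x = 0.44 V (positive root), so V_GS = 1.22 V.
I_D = (V_DD − V_GS)/R = (10 − 1.22) / 36.3 = 0.242 mA.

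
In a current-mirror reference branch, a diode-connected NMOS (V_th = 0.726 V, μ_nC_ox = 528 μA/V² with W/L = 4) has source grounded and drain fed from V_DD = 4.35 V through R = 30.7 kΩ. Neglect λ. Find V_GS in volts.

With gate tied to drain, V_GS = V_DS ≥ V_GS − V_th, so the device is in saturation.
k_n = μ_nC_ox · (W/L) = 2.112 mA/V².
KCL at the drain: ½ k_n (V_GS − V_th)² = (V_DD − V_GS)/R.
Let x = V_GS − 0.726. Then 32.4 x² + x − 3.624 = 0, giving x = 0.319 V (positive root), so V_GS = 1.05 V.
I_D = (V_DD − V_GS)/R = (4.35 − 1.05) / 30.7 = 0.108 mA.

V_GS = 1.05 V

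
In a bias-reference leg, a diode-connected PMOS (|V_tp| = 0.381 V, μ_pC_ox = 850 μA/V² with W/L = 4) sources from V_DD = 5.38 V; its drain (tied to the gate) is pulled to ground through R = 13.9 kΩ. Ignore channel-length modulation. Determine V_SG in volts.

With gate tied to drain, V_SG = V_SD ≥ V_SG − |V_tp|, so the device is in saturation.
k_p = μ_pC_ox · (W/L) = 3.4 mA/V².
KCL at the drain: ½ k_p (V_SG − |V_tp|)² = (V_DD − V_SG)/R.
Let x = V_SG − 0.381. Then 23.6 x² + x − 4.999 = 0, giving x = 0.439 V (positive root), so V_SG = 0.82 V.
I_D = (V_DD − V_SG)/R = (5.38 − 0.82) / 13.9 = 0.328 mA.

V_SG = 0.820 V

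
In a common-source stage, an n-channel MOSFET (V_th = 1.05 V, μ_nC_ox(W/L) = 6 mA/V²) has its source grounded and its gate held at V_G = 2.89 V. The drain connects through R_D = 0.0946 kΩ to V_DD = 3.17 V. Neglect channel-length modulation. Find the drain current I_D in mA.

I_D = 10.2 mA

V_GS = V_G = 2.89 V, so V_ov = 2.89 − 1.05 = 1.84 V.
Assume saturation: I_D = ½ k_n V_ov² = 0.5 × 6 × 1.84² = 10.2 mA, giving V_DS = V_DD − I_D R_D = 3.17 − 10.2 × 0.0946 = 2.21 V.
V_DS = 2.21 V ≥ V_ov = 1.84 V, confirming saturation.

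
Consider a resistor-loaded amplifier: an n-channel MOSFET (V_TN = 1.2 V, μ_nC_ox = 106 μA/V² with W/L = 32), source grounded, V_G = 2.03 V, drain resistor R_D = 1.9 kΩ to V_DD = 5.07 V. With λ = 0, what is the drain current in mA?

V_GS = V_G = 2.03 V, so V_ov = 2.03 − 1.2 = 0.83 V.
k_n = μ_nC_ox · (W/L) = 3.392 mA/V².
Assume saturation: I_D = ½ k_n V_ov² = 0.5 × 3.392 × 0.83² = 1.17 mA, giving V_DS = V_DD − I_D R_D = 5.07 − 1.17 × 1.9 = 2.85 V.
V_DS = 2.85 V ≥ V_ov = 0.83 V, confirming saturation.

I_D = 1.17 mA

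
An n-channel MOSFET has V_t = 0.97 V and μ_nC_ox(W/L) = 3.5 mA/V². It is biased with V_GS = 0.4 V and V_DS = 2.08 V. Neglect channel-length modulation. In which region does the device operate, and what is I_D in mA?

V_GS = 0.4 V < V_t = 0.97 V, so the transistor is in cutoff.

Cutoff; I_D = 0 mA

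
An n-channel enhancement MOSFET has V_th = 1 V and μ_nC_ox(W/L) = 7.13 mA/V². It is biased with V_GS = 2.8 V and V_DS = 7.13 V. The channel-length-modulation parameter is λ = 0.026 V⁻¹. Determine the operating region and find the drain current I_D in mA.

Saturation; I_D = 13.7 mA

V_ov = V_GS − V_th = 2.8 − 1 = 1.8 V.
Since V_DS = 7.13 V ≥ V_ov = 1.8 V, the device is in saturation.
I_D = ½ k_n V_ov² (1 + λ V_DS) = 0.5 × 7.13 × 1.8² × (1 + 0.026 × 7.13) = 13.7 mA.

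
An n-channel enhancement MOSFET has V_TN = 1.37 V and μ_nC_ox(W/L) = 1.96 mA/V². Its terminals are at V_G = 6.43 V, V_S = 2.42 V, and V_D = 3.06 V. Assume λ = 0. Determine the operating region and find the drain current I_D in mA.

V_GS = V_G − V_S = 6.43 − 2.42 = 4.01 V; V_DS = V_D − V_S = 3.06 − 2.42 = 0.64 V.
V_ov = V_GS − V_TN = 4.01 − 1.37 = 2.64 V.
Since V_DS = 0.64 V < V_ov = 2.64 V, the device is in the triode region.
I_D = k_n [V_ov · V_DS − ½ V_DS²] = 1.96 × [2.64 × 0.64 − 0.5 × 0.64²] = 2.91 mA.

Triode; I_D = 2.91 mA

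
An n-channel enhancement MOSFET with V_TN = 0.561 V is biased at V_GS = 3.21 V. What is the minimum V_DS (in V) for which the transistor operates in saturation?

The boundary between triode and saturation is V_DS = V_GS − V_TN = V_ov.
V_ov = 3.21 − 0.561 = 2.65 V.

V_DS,sat = 2.65 V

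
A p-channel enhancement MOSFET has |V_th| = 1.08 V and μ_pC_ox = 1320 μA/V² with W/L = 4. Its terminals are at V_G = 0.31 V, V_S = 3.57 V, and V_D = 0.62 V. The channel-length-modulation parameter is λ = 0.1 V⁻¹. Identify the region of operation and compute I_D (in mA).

V_SG = V_S − V_G = 3.57 − 0.31 = 3.26 V; V_SD = V_S − V_D = 3.57 − 0.62 = 2.95 V.
k_p = μ_pC_ox · (W/L) = 5.28 mA/V².
V_ov = V_SG − |V_th| = 3.26 − 1.08 = 2.18 V.
Since V_SD = 2.95 V ≥ V_ov = 2.18 V, the device is in saturation.
I_D = ½ k_p V_ov² (1 + λ V_SD) = 0.5 × 5.28 × 2.18² × (1 + 0.1 × 2.95) = 16.2 mA.

Saturation; I_D = 16.2 mA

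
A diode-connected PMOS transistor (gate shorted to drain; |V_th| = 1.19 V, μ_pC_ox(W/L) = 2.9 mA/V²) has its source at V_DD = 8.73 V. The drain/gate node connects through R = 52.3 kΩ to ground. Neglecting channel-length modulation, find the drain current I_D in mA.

With gate tied to drain, V_SG = V_SD ≥ V_SG − |V_th|, so the device is in saturation.
KCL at the drain: ½ k_p (V_SG − |V_th|)² = (V_DD − V_SG)/R.
Let x = V_SG − 1.19. Then 75.8 x² + x − 7.54 = 0, giving x = 0.309 V (positive root), so V_SG = 1.5 V.
I_D = (V_DD − V_SG)/R = (8.73 − 1.5) / 52.3 = 0.138 mA.

I_D = 0.138 mA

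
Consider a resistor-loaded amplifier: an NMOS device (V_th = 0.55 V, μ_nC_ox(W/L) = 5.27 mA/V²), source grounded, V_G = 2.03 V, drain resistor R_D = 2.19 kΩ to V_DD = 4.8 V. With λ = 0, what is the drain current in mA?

I_D = 2.06 mA

V_GS = V_G = 2.03 V, so V_ov = 2.03 − 0.55 = 1.48 V.
Assume saturation: I_D = ½ k_n V_ov² = 0.5 × 5.27 × 1.48² = 5.77 mA, giving V_DS = V_DD − I_D R_D = 4.8 − 5.77 × 2.19 = -7.84 V.
But -7.84 V < V_ov = 1.48 V, so the device is actually in triode.
In triode I_D = k_n[V_ov V_DS − ½ V_DS²] and I_D = (V_DD − V_DS)/R_D. Equating: 5.77 V_DS² − 18.08 V_DS + 4.8 = 0, giving V_DS = 0.293 V (the root below V_ov).
I_D = (4.8 − 0.293) / 2.19 = 2.06 mA.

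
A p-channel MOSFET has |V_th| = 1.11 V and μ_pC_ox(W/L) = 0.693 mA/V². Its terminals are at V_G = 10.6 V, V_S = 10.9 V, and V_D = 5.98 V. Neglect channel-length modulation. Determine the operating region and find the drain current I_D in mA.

V_SG = V_S − V_G = 10.9 − 10.6 = 0.3 V; V_SD = V_S − V_D = 10.9 − 5.98 = 4.92 V.
V_SG = 0.3 V < |V_th| = 1.11 V, so the transistor is in cutoff.

Cutoff; I_D = 0 mA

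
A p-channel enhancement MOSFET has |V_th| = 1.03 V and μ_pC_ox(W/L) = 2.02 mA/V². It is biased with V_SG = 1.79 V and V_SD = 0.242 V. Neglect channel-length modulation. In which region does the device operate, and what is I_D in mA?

Triode; I_D = 0.312 mA

V_ov = V_SG − |V_th| = 1.79 − 1.03 = 0.76 V.
Since V_SD = 0.242 V < V_ov = 0.76 V, the device is in the triode region.
I_D = k_p [V_ov · V_SD − ½ V_SD²] = 2.02 × [0.76 × 0.242 − 0.5 × 0.242²] = 0.312 mA.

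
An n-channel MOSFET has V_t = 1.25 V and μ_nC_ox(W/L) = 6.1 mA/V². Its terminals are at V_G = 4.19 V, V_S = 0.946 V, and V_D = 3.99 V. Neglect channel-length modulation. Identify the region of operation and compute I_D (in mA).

V_GS = V_G − V_S = 4.19 − 0.946 = 3.24 V; V_DS = V_D − V_S = 3.99 − 0.946 = 3.04 V.
V_ov = V_GS − V_t = 3.24 − 1.25 = 1.99 V.
Since V_DS = 3.04 V ≥ V_ov = 1.99 V, the device is in saturation.
I_D = ½ k_n V_ov² = 0.5 × 6.1 × 1.99² = 12.1 mA.

Saturation; I_D = 12.1 mA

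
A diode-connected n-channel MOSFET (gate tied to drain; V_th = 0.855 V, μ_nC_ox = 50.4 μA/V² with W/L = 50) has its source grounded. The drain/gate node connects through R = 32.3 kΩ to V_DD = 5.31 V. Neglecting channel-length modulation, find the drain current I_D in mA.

With gate tied to drain, V_GS = V_DS ≥ V_GS − V_th, so the device is in saturation.
k_n = μ_nC_ox · (W/L) = 2.52 mA/V².
KCL at the drain: ½ k_n (V_GS − V_th)² = (V_DD − V_GS)/R.
Let x = V_GS − 0.855. Then 40.7 x² + x − 4.455 = 0, giving x = 0.319 V (positive root), so V_GS = 1.17 V.
I_D = (V_DD − V_GS)/R = (5.31 − 1.17) / 32.3 = 0.128 mA.

I_D = 0.128 mA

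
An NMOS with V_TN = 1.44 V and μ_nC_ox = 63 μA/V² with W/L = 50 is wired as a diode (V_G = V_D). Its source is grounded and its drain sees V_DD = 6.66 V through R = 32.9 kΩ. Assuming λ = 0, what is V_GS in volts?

V_GS = 1.75 V

With gate tied to drain, V_GS = V_DS ≥ V_GS − V_TN, so the device is in saturation.
k_n = μ_nC_ox · (W/L) = 3.15 mA/V².
KCL at the drain: ½ k_n (V_GS − V_TN)² = (V_DD − V_GS)/R.
Let x = V_GS − 1.44. Then 51.8 x² + x − 5.22 = 0, giving x = 0.308 V (positive root), so V_GS = 1.75 V.
I_D = (V_DD − V_GS)/R = (6.66 − 1.75) / 32.9 = 0.149 mA.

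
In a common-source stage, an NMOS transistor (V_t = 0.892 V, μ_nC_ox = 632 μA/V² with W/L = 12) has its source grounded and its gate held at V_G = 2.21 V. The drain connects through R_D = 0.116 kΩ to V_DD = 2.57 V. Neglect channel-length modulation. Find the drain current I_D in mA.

I_D = 6.59 mA

V_GS = V_G = 2.21 V, so V_ov = 2.21 − 0.892 = 1.32 V.
k_n = μ_nC_ox · (W/L) = 7.584 mA/V².
Assume saturation: I_D = ½ k_n V_ov² = 0.5 × 7.584 × 1.32² = 6.59 mA, giving V_DS = V_DD − I_D R_D = 2.57 − 6.59 × 0.116 = 1.81 V.
V_DS = 1.81 V ≥ V_ov = 1.32 V, confirming saturation.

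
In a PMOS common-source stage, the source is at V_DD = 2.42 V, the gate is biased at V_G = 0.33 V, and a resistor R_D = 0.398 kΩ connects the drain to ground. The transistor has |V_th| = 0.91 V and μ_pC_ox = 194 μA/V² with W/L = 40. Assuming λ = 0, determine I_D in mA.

I_D = 4.40 mA

V_SG = V_DD − V_G = 2.42 − 0.33 = 2.09 V, so V_ov = 2.09 − 0.91 = 1.18 V.
k_p = μ_pC_ox · (W/L) = 7.76 mA/V².
Assume saturation: I_D = ½ k_p V_ov² = 0.5 × 7.76 × 1.18² = 5.4 mA, giving V_SD = V_DD − I_D R_D = 2.42 − 5.4 × 0.398 = 0.27 V.
But 0.27 V < V_ov = 1.18 V, so the device is actually in triode.
In triode I_D = k_p[V_ov V_SD − ½ V_SD²] and I_D = (V_DD − V_SD)/R_D. Equating: 1.54 V_SD² − 4.644 V_SD + 2.42 = 0, giving V_SD = 0.671 V (the root below V_ov).
I_D = (2.42 − 0.671) / 0.398 = 4.4 mA.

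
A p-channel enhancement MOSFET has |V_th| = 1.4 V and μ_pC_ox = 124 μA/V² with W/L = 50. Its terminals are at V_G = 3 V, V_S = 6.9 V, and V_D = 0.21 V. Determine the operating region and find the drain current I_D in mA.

V_SG = V_S − V_G = 6.9 − 3 = 3.9 V; V_SD = V_S − V_D = 6.9 − 0.21 = 6.69 V.
k_p = μ_pC_ox · (W/L) = 6.2 mA/V².
V_ov = V_SG − |V_th| = 3.9 − 1.4 = 2.5 V.
Since V_SD = 6.69 V ≥ V_ov = 2.5 V, the device is in saturation.
I_D = ½ k_p V_ov² = 0.5 × 6.2 × 2.5² = 19.4 mA.

Saturation; I_D = 19.4 mA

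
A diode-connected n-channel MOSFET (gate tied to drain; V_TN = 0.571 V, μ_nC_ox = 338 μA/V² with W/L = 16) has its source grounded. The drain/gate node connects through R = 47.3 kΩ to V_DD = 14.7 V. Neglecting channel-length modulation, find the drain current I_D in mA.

I_D = 0.292 mA

With gate tied to drain, V_GS = V_DS ≥ V_GS − V_TN, so the device is in saturation.
k_n = μ_nC_ox · (W/L) = 5.408 mA/V².
KCL at the drain: ½ k_n (V_GS − V_TN)² = (V_DD − V_GS)/R.
Let x = V_GS − 0.571. Then 128 x² + x − 14.13 = 0, giving x = 0.328 V (positive root), so V_GS = 0.899 V.
I_D = (V_DD − V_GS)/R = (14.7 − 0.899) / 47.3 = 0.292 mA.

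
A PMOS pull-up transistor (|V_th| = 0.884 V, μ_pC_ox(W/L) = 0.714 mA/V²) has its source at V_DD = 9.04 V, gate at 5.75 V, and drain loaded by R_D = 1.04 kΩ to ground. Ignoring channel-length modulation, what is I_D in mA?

I_D = 2.07 mA

V_SG = V_DD − V_G = 9.04 − 5.75 = 3.29 V, so V_ov = 3.29 − 0.884 = 2.41 V.
Assume saturation: I_D = ½ k_p V_ov² = 0.5 × 0.714 × 2.41² = 2.07 mA, giving V_SD = V_DD − I_D R_D = 9.04 − 2.07 × 1.04 = 6.89 V.
V_SD = 6.89 V ≥ V_ov = 2.41 V, confirming saturation.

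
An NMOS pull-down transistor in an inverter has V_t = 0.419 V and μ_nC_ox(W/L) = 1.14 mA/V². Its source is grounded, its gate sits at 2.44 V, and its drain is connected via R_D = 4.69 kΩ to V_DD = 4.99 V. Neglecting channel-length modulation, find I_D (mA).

I_D = 0.963 mA

V_GS = V_G = 2.44 V, so V_ov = 2.44 − 0.419 = 2.02 V.
Assume saturation: I_D = ½ k_n V_ov² = 0.5 × 1.14 × 2.02² = 2.33 mA, giving V_DS = V_DD − I_D R_D = 4.99 − 2.33 × 4.69 = -5.93 V.
But -5.93 V < V_ov = 2.02 V, so the device is actually in triode.
In triode I_D = k_n[V_ov V_DS − ½ V_DS²] and I_D = (V_DD − V_DS)/R_D. Equating: 2.67 V_DS² − 11.81 V_DS + 4.99 = 0, giving V_DS = 0.473 V (the root below V_ov).
I_D = (4.99 − 0.473) / 4.69 = 0.963 mA.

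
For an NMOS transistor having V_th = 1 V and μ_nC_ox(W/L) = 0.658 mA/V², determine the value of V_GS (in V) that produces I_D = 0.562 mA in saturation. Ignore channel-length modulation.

V_GS = 2.31 V

In saturation I_D = ½ k_n (V_GS − V_th)², so V_GS − V_th = √(2 I_D / k_n) = √(2 × 0.562 / 0.658) = 1.31 V.
V_GS = 1 + 1.31 = 2.31 V.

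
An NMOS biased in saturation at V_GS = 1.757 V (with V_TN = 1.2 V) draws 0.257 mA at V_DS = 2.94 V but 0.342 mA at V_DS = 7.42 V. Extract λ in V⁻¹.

With V_GS fixed, I_D ∝ (1 + λ V_DS) in saturation, so I_D2/I_D1 = (1 + λ V_DS2)/(1 + λ V_DS1).
0.342/0.257 = 1.331 = (1 + 7.42 λ)/(1 + 2.94 λ).
Solving: λ (I_D1 V_DS2 − I_D2 V_DS1) = I_D2 − I_D1, so λ = (0.342 − 0.257) / (0.257 × 7.42 − 0.342 × 2.94) = 0.085 / 0.901 = 0.0943 V⁻¹.

λ = 0.0943 V⁻¹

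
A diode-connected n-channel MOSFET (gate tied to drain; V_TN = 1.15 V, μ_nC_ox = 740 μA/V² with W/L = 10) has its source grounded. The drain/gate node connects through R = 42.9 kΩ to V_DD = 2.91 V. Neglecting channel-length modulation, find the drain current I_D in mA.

With gate tied to drain, V_GS = V_DS ≥ V_GS − V_TN, so the device is in saturation.
k_n = μ_nC_ox · (W/L) = 7.4 mA/V².
KCL at the drain: ½ k_n (V_GS − V_TN)² = (V_DD − V_GS)/R.
Let x = V_GS − 1.15. Then 159 x² + x − 1.76 = 0, giving x = 0.102 V (positive root), so V_GS = 1.25 V.
I_D = (V_DD − V_GS)/R = (2.91 − 1.25) / 42.9 = 0.0386 mA.

I_D = 0.0386 mA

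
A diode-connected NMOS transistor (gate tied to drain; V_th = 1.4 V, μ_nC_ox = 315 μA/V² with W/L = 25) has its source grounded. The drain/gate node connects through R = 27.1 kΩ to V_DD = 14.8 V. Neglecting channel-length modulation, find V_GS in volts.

With gate tied to drain, V_GS = V_DS ≥ V_GS − V_th, so the device is in saturation.
k_n = μ_nC_ox · (W/L) = 7.875 mA/V².
KCL at the drain: ½ k_n (V_GS − V_th)² = (V_DD − V_GS)/R.
Let x = V_GS − 1.4. Then 107 x² + x − 13.4 = 0, giving x = 0.35 V (positive root), so V_GS = 1.75 V.
I_D = (V_DD − V_GS)/R = (14.8 − 1.75) / 27.1 = 0.482 mA.

V_GS = 1.75 V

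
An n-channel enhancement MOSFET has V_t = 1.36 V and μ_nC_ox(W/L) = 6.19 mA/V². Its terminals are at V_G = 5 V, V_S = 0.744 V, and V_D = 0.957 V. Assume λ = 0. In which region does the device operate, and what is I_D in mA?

V_GS = V_G − V_S = 5 − 0.744 = 4.26 V; V_DS = V_D − V_S = 0.957 − 0.744 = 0.213 V.
V_ov = V_GS − V_t = 4.26 − 1.36 = 2.9 V.
Since V_DS = 0.213 V < V_ov = 2.9 V, the device is in the triode region.
I_D = k_n [V_ov · V_DS − ½ V_DS²] = 6.19 × [2.9 × 0.213 − 0.5 × 0.213²] = 3.68 mA.

Triode; I_D = 3.68 mA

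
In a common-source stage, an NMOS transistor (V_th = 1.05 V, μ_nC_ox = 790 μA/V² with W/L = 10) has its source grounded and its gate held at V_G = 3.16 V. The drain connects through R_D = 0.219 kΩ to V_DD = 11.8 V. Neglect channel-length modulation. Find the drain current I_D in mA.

V_GS = V_G = 3.16 V, so V_ov = 3.16 − 1.05 = 2.11 V.
k_n = μ_nC_ox · (W/L) = 7.9 mA/V².
Assume saturation: I_D = ½ k_n V_ov² = 0.5 × 7.9 × 2.11² = 17.6 mA, giving V_DS = V_DD − I_D R_D = 11.8 − 17.6 × 0.219 = 7.95 V.
V_DS = 7.95 V ≥ V_ov = 2.11 V, confirming saturation.

I_D = 17.6 mA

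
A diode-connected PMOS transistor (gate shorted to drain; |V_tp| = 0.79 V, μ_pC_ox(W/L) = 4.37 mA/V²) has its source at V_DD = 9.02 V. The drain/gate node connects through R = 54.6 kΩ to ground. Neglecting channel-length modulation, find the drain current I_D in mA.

With gate tied to drain, V_SG = V_SD ≥ V_SG − |V_tp|, so the device is in saturation.
KCL at the drain: ½ k_p (V_SG − |V_tp|)² = (V_DD − V_SG)/R.
Let x = V_SG − 0.79. Then 119 x² + x − 8.23 = 0, giving x = 0.258 V (positive root), so V_SG = 1.05 V.
I_D = (V_DD − V_SG)/R = (9.02 − 1.05) / 54.6 = 0.146 mA.

I_D = 0.146 mA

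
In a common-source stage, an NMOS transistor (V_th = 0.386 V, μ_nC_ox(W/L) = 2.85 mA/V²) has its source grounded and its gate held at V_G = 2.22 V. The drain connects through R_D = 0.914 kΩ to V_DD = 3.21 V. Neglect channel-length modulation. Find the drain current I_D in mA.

I_D = 2.80 mA

V_GS = V_G = 2.22 V, so V_ov = 2.22 − 0.386 = 1.83 V.
Assume saturation: I_D = ½ k_n V_ov² = 0.5 × 2.85 × 1.83² = 4.79 mA, giving V_DS = V_DD − I_D R_D = 3.21 − 4.79 × 0.914 = -1.17 V.
But -1.17 V < V_ov = 1.83 V, so the device is actually in triode.
In triode I_D = k_n[V_ov V_DS − ½ V_DS²] and I_D = (V_DD − V_DS)/R_D. Equating: 1.3 V_DS² − 5.777 V_DS + 3.21 = 0, giving V_DS = 0.651 V (the root below V_ov).
I_D = (3.21 − 0.651) / 0.914 = 2.8 mA.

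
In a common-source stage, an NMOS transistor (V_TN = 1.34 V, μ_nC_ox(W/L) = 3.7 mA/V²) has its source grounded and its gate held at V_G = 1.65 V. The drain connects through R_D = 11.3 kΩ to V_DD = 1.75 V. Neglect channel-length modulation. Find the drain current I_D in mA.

I_D = 0.140 mA

V_GS = V_G = 1.65 V, so V_ov = 1.65 − 1.34 = 0.31 V.
Assume saturation: I_D = ½ k_n V_ov² = 0.5 × 3.7 × 0.31² = 0.178 mA, giving V_DS = V_DD − I_D R_D = 1.75 − 0.178 × 11.3 = -0.259 V.
But -0.259 V < V_ov = 0.31 V, so the device is actually in triode.
In triode I_D = k_n[V_ov V_DS − ½ V_DS²] and I_D = (V_DD − V_DS)/R_D. Equating: 20.9 V_DS² − 13.96 V_DS + 1.75 = 0, giving V_DS = 0.167 V (the root below V_ov).
I_D = (1.75 − 0.167) / 11.3 = 0.14 mA.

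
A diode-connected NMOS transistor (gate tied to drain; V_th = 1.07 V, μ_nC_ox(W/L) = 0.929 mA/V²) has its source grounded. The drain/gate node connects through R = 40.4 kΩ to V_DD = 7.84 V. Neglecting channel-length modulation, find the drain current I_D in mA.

I_D = 0.153 mA

With gate tied to drain, V_GS = V_DS ≥ V_GS − V_th, so the device is in saturation.
KCL at the drain: ½ k_n (V_GS − V_th)² = (V_DD − V_GS)/R.
Let x = V_GS − 1.07. Then 18.8 x² + x − 6.77 = 0, giving x = 0.575 V (positive root), so V_GS = 1.64 V.
I_D = (V_DD − V_GS)/R = (7.84 − 1.64) / 40.4 = 0.153 mA.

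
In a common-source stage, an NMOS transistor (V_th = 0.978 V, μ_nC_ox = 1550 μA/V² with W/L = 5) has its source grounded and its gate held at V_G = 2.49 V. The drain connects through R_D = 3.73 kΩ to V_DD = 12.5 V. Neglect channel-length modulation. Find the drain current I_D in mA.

V_GS = V_G = 2.49 V, so V_ov = 2.49 − 0.978 = 1.51 V.
k_n = μ_nC_ox · (W/L) = 7.75 mA/V².
Assume saturation: I_D = ½ k_n V_ov² = 0.5 × 7.75 × 1.51² = 8.86 mA, giving V_DS = V_DD − I_D R_D = 12.5 − 8.86 × 3.73 = -20.5 V.
But -20.5 V < V_ov = 1.51 V, so the device is actually in triode.
In triode I_D = k_n[V_ov V_DS − ½ V_DS²] and I_D = (V_DD − V_DS)/R_D. Equating: 14.5 V_DS² − 44.71 V_DS + 12.5 = 0, giving V_DS = 0.311 V (the root below V_ov).
I_D = (12.5 − 0.311) / 3.73 = 3.27 mA.

I_D = 3.27 mA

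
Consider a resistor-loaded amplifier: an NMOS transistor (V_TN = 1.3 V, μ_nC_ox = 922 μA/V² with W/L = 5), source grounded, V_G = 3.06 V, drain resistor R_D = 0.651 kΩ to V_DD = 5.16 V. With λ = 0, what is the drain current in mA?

I_D = 6.20 mA

V_GS = V_G = 3.06 V, so V_ov = 3.06 − 1.3 = 1.76 V.
k_n = μ_nC_ox · (W/L) = 4.61 mA/V².
Assume saturation: I_D = ½ k_n V_ov² = 0.5 × 4.61 × 1.76² = 7.14 mA, giving V_DS = V_DD − I_D R_D = 5.16 − 7.14 × 0.651 = 0.512 V.
But 0.512 V < V_ov = 1.76 V, so the device is actually in triode.
In triode I_D = k_n[V_ov V_DS − ½ V_DS²] and I_D = (V_DD − V_DS)/R_D. Equating: 1.5 V_DS² − 6.282 V_DS + 5.16 = 0, giving V_DS = 1.12 V (the root below V_ov).
I_D = (5.16 − 1.12) / 0.651 = 6.2 mA.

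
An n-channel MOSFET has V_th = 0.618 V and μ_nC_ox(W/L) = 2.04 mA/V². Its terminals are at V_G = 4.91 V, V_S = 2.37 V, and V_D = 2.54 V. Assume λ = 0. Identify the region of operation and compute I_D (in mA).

Triode; I_D = 0.637 mA

V_GS = V_G − V_S = 4.91 − 2.37 = 2.54 V; V_DS = V_D − V_S = 2.54 − 2.37 = 0.17 V.
V_ov = V_GS − V_th = 2.54 − 0.618 = 1.92 V.
Since V_DS = 0.17 V < V_ov = 1.92 V, the device is in the triode region.
I_D = k_n [V_ov · V_DS − ½ V_DS²] = 2.04 × [1.92 × 0.17 − 0.5 × 0.17²] = 0.637 mA.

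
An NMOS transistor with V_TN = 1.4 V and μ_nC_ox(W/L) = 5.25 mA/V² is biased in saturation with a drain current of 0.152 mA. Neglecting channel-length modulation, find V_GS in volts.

In saturation I_D = ½ k_n (V_GS − V_TN)², so V_GS − V_TN = √(2 I_D / k_n) = √(2 × 0.152 / 5.25) = 0.241 V.
V_GS = 1.4 + 0.241 = 1.64 V.

V_GS = 1.64 V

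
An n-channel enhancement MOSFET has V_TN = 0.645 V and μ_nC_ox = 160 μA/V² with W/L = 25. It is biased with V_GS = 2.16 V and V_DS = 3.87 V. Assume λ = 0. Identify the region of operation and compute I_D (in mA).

k_n = μ_nC_ox · (W/L) = 4 mA/V².
V_ov = V_GS − V_TN = 2.16 − 0.645 = 1.52 V.
Since V_DS = 3.87 V ≥ V_ov = 1.52 V, the device is in saturation.
I_D = ½ k_n V_ov² = 0.5 × 4 × 1.52² = 4.59 mA.

Saturation; I_D = 4.59 mA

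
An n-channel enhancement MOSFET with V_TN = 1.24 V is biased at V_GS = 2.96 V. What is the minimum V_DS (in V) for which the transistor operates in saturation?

V_DS,sat = 1.72 V

The boundary between triode and saturation is V_DS = V_GS − V_TN = V_ov.
V_ov = 2.96 − 1.24 = 1.72 V.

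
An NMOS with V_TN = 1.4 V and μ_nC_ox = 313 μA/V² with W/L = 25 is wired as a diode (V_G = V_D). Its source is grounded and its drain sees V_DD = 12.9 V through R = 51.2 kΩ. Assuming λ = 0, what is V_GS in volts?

With gate tied to drain, V_GS = V_DS ≥ V_GS − V_TN, so the device is in saturation.
k_n = μ_nC_ox · (W/L) = 7.825 mA/V².
KCL at the drain: ½ k_n (V_GS − V_TN)² = (V_DD − V_GS)/R.
Let x = V_GS − 1.4. Then 200 x² + x − 11.5 = 0, giving x = 0.237 V (positive root), so V_GS = 1.64 V.
I_D = (V_DD − V_GS)/R = (12.9 − 1.64) / 51.2 = 0.22 mA.

V_GS = 1.64 V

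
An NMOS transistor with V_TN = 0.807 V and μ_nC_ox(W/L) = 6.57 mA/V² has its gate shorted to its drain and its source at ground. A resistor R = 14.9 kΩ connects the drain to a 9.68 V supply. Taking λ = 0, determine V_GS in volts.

V_GS = 1.22 V

With gate tied to drain, V_GS = V_DS ≥ V_GS − V_TN, so the device is in saturation.
KCL at the drain: ½ k_n (V_GS − V_TN)² = (V_DD − V_GS)/R.
Let x = V_GS − 0.807. Then 48.9 x² + x − 8.873 = 0, giving x = 0.416 V (positive root), so V_GS = 1.22 V.
I_D = (V_DD − V_GS)/R = (9.68 − 1.22) / 14.9 = 0.568 mA.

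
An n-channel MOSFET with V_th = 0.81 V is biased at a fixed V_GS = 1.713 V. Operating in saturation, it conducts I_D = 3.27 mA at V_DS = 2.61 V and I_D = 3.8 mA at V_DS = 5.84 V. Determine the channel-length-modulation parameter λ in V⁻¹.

λ = 0.0577 V⁻¹

With V_GS fixed, I_D ∝ (1 + λ V_DS) in saturation, so I_D2/I_D1 = (1 + λ V_DS2)/(1 + λ V_DS1).
3.8/3.27 = 1.162 = (1 + 5.84 λ)/(1 + 2.61 λ).
Solving: λ (I_D1 V_DS2 − I_D2 V_DS1) = I_D2 − I_D1, so λ = (3.8 − 3.27) / (3.27 × 5.84 − 3.8 × 2.61) = 0.53 / 9.18 = 0.0577 V⁻¹.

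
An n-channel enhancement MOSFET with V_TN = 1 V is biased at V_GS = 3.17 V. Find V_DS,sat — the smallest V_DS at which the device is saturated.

The boundary between triode and saturation is V_DS = V_GS − V_TN = V_ov.
V_ov = 3.17 − 1 = 2.17 V.

V_DS,sat = 2.17 V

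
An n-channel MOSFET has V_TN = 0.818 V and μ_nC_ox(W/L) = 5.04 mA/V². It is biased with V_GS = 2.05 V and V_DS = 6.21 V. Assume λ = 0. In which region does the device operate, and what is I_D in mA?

Saturation; I_D = 3.82 mA

V_ov = V_GS − V_TN = 2.05 − 0.818 = 1.23 V.
Since V_DS = 6.21 V ≥ V_ov = 1.23 V, the device is in saturation.
I_D = ½ k_n V_ov² = 0.5 × 5.04 × 1.23² = 3.82 mA.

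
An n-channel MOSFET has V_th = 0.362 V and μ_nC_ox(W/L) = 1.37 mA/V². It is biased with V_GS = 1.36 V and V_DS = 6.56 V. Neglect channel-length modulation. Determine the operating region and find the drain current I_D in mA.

Saturation; I_D = 0.682 mA

V_ov = V_GS − V_th = 1.36 − 0.362 = 0.998 V.
Since V_DS = 6.56 V ≥ V_ov = 0.998 V, the device is in saturation.
I_D = ½ k_n V_ov² = 0.5 × 1.37 × 0.998² = 0.682 mA.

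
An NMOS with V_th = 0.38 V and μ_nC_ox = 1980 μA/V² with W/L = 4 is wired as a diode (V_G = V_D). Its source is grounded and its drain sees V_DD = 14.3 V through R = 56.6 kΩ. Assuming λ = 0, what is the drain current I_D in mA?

With gate tied to drain, V_GS = V_DS ≥ V_GS − V_th, so the device is in saturation.
k_n = μ_nC_ox · (W/L) = 7.92 mA/V².
KCL at the drain: ½ k_n (V_GS − V_th)² = (V_DD − V_GS)/R.
Let x = V_GS − 0.38. Then 224 x² + x − 13.92 = 0, giving x = 0.247 V (positive root), so V_GS = 0.627 V.
I_D = (V_DD − V_GS)/R = (14.3 − 0.627) / 56.6 = 0.242 mA.

I_D = 0.242 mA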